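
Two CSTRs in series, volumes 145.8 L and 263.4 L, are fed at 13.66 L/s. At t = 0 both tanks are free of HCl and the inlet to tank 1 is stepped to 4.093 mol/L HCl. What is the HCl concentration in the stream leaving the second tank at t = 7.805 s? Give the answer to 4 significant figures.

0.4195 mol/L

Species balance on tank i: dCᵢ/dt = (Cᵢ₋₁ − Cᵢ)/τᵢ with τᵢ = Vᵢ/Q.
τ₁ = 145.8/13.66 = 10.6735 s; τ₂ = 263.4/13.66 = 19.2826 s.
Solving the cascade with C₁(0)=C₂(0)=0 gives C₂(t) = C_in[1 − (τ₁ e^(−t/τ₁) − τ₂ e^(−t/τ₂))/(τ₁ − τ₂)].
At t = 7.805: e^(−t/τ₁) = 0.481307, e^(−t/τ₂) = 0.667131.
C₂ = 4.093·[1 − (10.6735·0.481307 − 19.2826·0.667131)/(-8.60908)] = 4.093·0.102486 = 0.419475 mol/L.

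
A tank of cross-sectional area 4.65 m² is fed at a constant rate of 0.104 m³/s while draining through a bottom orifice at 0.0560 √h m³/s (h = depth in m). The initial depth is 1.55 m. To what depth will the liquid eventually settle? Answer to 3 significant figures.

Mass balance (ρ constant): A dh/dt = Q_in − 0.0560 √h. At steady state dh/dt = 0:
Q_in = 0.0560 √h_ss ⇒ √h_ss = 0.104/0.0560 = 1.8571.
h_ss = 1.8571² = 3.4490 m. (Since h₀ = 1.55 m < h_ss, the level will rise toward this value.)

3.45 m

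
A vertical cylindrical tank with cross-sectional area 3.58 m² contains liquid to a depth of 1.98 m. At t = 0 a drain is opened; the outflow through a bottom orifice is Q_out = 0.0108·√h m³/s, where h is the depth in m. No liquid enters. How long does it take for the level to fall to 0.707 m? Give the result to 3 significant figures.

375 s

A dh/dt = −Q_out = −0.0108 √h.
This is separable: 2 d(√h)/dt = −0.0108/A, so √h = √h₀ − (0.0108/(2A)) t.
t = 2A(√h₀ − √h)/0.0108 = 2·3.58·(√1.98 − √0.707)/0.0108
  = 7.1600 × (1.4071 − 0.84083) / 0.0108 = 375.43 s.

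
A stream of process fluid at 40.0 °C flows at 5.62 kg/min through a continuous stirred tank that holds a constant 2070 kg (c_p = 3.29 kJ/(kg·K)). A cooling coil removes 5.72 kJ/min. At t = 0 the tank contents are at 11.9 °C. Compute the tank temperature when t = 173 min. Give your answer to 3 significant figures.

M c_p dT/dt = ṁ c_p (T_in − T) − Q̇.
Rearrange: dT/dt = (T_ss − T)/τ with τ = M/ṁ = 368.33 min and T_ss = T_in − Q̇/(ṁ c_p) = 39.691 °C.
Integrating: T(t) = T_ss + (T₀ − T_ss) e^(−t/τ).
T(173) = 39.691 + (-27.791)·e^(−173/368.33) = 39.691 + (-27.791)·0.62520 = 22.316 °C.

22.3 °C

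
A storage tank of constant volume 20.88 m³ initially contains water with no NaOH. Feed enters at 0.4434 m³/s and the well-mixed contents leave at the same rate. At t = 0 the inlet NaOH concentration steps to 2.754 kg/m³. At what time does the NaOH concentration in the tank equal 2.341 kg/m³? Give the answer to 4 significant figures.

89.35 s

Mass balance on the solute (V constant): V dC/dt = Q(C_in − C), so τ = V/Q = 47.0907 s.
C(t) = C_in + (C₀ − C_in) e^(−t/τ). Set C = 2.341 and solve for t:
e^(−t/τ) = (C − C_in)/(C₀ − C_in) = (2.341 − 2.754)/(0 − 2.754) = 0.149964
t = −τ ln(…) = 47.0907 × 1.89736 = 89.3480 s.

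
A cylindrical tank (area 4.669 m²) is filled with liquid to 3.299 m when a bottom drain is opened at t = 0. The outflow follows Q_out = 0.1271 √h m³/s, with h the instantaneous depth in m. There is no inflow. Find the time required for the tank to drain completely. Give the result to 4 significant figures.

With no inflow, A dh/dt = −0.1271 √h.
∫ h^(−1/2) dh = −(0.1271/A) ∫ dt, giving 2√h = 2√h₀ − (0.1271/A) t.
Set h = 0: 2√h₀ = (0.1271/A) t_empty ⇒ t_empty = 2A√h₀/0.1271.
t_empty = 2·4.669·√3.299/0.1271 = 9.33800·1.81631/0.1271 = 133.444 s.

133.4 s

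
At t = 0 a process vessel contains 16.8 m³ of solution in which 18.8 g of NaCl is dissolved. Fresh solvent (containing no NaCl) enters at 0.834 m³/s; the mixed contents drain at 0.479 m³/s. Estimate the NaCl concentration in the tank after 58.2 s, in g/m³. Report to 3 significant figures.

Total volume: dV/dt = Q_in − Q_out = 0.35500 m³/s, so V(t) = 16.8 + 0.35500 t and V(58.2) = 37.461 m³.
No NaCl enters, so dm/dt = −Q_out · (m/V).
dm/m = −Q_out dt/(V₀ + 0.35500 t); integrating gives ln(m/m₀) = −(Q_out/(Q_in−Q_out)) ln(V/V₀).
m = m₀ (V₀/V)^(Q_out/(Q_in−Q_out)) = 18.8 × (16.8/37.461)^(1.3493) = 6.3715 g.
C = m/V = 6.3715/37.461 = 0.17008 g/m³.

0.170 g/m³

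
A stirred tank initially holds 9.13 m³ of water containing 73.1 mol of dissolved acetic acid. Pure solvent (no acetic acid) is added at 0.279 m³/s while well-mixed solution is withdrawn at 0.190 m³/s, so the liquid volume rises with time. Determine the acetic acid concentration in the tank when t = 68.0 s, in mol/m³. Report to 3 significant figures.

Total volume: dV/dt = Q_in − Q_out = 0.089000 m³/s, so V(t) = 9.13 + 0.089000 t and V(68.0) = 15.182 m³.
Species balance (pure solvent in): dm/dt = −Q_out · m/V(t).
Separate: dm/m = −Q_out dt/V(t) ⇒ ln(m/m₀) = −(Q_out/(Q_in−Q_out)) ln(V/V₀).
m = m₀ (V₀/V)^(Q_out/(Q_in−Q_out)) = 73.1 × (9.13/15.182)^(2.1348) = 24.684 mol.
C = m/V = 24.684/15.182 = 1.6259 mol/m³.

1.63 mol/m³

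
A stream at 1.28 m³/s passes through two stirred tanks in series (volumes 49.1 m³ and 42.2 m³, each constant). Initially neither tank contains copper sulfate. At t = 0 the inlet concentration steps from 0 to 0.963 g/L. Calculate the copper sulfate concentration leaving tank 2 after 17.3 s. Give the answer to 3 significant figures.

Species balance on tank i: dCᵢ/dt = (Cᵢ₋₁ − Cᵢ)/τᵢ with τᵢ = Vᵢ/Q.
τ₁ = 49.1/1.28 = 38.359 s; τ₂ = 42.2/1.28 = 32.969 s.
Solving the cascade with C₁(0)=C₂(0)=0 gives C₂(t) = C_in[1 − (τ₁ e^(−t/τ₁) − τ₂ e^(−t/τ₂))/(τ₁ − τ₂)].
At t = 17.3: e^(−t/τ₁) = 0.63699, e^(−t/τ₂) = 0.59171.
C₂ = 0.963·[1 − (38.359·0.63699 − 32.969·0.59171)/(5.3906)] = 0.963·0.086062 = 0.082878 g/L.

0.0829 g/L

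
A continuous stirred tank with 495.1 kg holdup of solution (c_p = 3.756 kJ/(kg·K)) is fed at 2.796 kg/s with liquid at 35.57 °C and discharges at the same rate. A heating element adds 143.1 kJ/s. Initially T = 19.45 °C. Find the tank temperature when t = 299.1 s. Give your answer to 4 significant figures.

M c_p dT/dt = ṁ c_p (T_in − T) + Q̇.
Rearrange: dT/dt = (T_ss − T)/τ with τ = M/ṁ = 177.074 s and T_ss = T_in + Q̇/(ṁ c_p) = 49.1963 °C.
Integrating: T(t) = T_ss + (T₀ − T_ss) e^(−t/τ).
T(299.1) = 49.1963 + (-29.7463)·e^(−299.1/177.074) = 49.1963 + (-29.7463)·0.184682 = 43.7027 °C.

43.70 °C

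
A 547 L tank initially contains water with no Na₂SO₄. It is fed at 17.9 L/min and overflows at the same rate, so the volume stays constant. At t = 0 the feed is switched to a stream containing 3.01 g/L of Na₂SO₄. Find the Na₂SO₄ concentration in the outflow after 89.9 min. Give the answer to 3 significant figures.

2.85 g/L

Mass balance on the solute (V constant): V dC/dt = Q(C_in − C).
Time constant τ = V/Q = 547/17.9 = 30.559 min.
Integrating: C(t) = C_in + (C₀ − C_in) e^(−t/τ).
C(89.9) = 3.01 + (0 − 3.01)·e^(−89.9/30.559) = 3.01 + (-3.0100)·0.052766 = 2.8512 g/L.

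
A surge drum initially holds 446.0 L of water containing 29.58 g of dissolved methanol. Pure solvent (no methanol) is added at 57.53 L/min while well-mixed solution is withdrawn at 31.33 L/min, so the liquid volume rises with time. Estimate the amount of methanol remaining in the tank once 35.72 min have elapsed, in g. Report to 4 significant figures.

7.651 g

Total volume: dV/dt = Q_in − Q_out = 26.2000 L/min, so V(t) = 446.0 + 26.2000 t and V(35.72) = 1381.86 L.
Species balance (pure solvent in): dm/dt = −Q_out · m/V(t).
dm/m = −Q_out dt/(V₀ + 26.2000 t); integrating gives ln(m/m₀) = −(Q_out/(Q_in−Q_out)) ln(V/V₀).
m = m₀ (V₀/V)^(Q_out/(Q_in−Q_out)) = 29.58 × (446.0/1381.86)^(1.19580) = 7.65074 g.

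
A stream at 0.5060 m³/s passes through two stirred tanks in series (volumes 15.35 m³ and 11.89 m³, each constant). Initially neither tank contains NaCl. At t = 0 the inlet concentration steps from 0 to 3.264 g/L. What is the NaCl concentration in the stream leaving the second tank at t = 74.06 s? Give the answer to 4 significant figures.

2.483 g/L

Time constants: τᵢ = Vᵢ/Q for each well-mixed tank.
τ₁ = 15.35/0.5060 = 30.3360 s; τ₂ = 11.89/0.5060 = 23.4980 s.
Tank 1: C₁ = C_in(1 − e^(−t/τ₁)). Tank 2 (τ₁ ≠ τ₂): C₂ = C_in[1 − (τ₁ e^(−t/τ₁) − τ₂ e^(−t/τ₂))/(τ₁ − τ₂)].
At t = 74.06: e^(−t/τ₁) = 0.0870453, e^(−t/τ₂) = 0.0427770.
C₂ = 3.264·[1 − (30.3360·0.0870453 − 23.4980·0.0427770)/(6.83794)] = 3.264·0.760830 = 2.48335 g/L.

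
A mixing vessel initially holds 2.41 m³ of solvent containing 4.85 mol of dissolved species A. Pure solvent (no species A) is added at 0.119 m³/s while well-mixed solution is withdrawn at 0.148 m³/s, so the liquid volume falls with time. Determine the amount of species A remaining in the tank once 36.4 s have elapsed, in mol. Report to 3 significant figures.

0.256 mol

Let m(t) be the amount of species A. Volume: V(t) = V₀ + (Q_in − Q_out) t = 2.41 − 0.029000 t; V(36.4) = 1.3544 m³.
Solute balance: dm/dt = 0 − Q_out C = −Q_out m/V(t).
dm/m = −Q_out dt/(V₀ − 0.029000 t); integrating gives ln(m/m₀) = −(Q_out/(Q_in−Q_out)) ln(V/V₀).
m = m₀ (V₀/V)^(Q_out/(Q_in−Q_out)) = 4.85 × (2.41/1.3544)^(-5.1034) = 0.25615 mol.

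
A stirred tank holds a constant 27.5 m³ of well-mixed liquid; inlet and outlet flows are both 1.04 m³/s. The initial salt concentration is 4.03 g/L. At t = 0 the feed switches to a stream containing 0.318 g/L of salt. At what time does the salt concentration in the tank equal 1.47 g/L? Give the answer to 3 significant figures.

30.9 s

Species balance: V dC/dt = Q(C_in − C) ⇒ τ = V/Q = 26.442 s.
C(t) = C_in + (C₀ − C_in) e^(−t/τ). Set C = 1.47 and solve for t:
e^(−t/τ) = (C − C_in)/(C₀ − C_in) = (1.47 − 0.318)/(4.03 − 0.318) = 0.31034
t = −τ ln(…) = 26.442 × 1.1701 = 30.939 s.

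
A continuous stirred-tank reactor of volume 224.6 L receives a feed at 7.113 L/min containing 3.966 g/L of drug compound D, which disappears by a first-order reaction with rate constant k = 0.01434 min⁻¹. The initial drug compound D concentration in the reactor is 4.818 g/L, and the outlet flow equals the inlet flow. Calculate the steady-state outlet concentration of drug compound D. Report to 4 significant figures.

2.730 g/L

Accumulation = in − out − consumed: V dC/dt = Q C_in − Q C − k V C.
Steady state (dC/dt = 0): C_ss = Q C_in/(Q + kV) = C_in/(1 + kV/Q).
C_ss = 7.113·3.966/(7.113 + 0.01434·224.6) = 28.2102/10.3338 = 2.72990 g/L.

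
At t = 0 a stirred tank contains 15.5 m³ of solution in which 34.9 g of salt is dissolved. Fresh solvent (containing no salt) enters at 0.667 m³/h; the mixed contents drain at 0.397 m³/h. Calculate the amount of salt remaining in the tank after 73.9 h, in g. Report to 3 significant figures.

10.3 g

Let m(t) be the amount of salt. Volume: V(t) = V₀ + (Q_in − Q_out) t = 15.5 + 0.27000 t; V(73.9) = 35.453 m³.
Species balance (pure solvent in): dm/dt = −Q_out · m/V(t).
Separate: dm/m = −Q_out dt/V(t) ⇒ ln(m/m₀) = −(Q_out/(Q_in−Q_out)) ln(V/V₀).
m = m₀ (V₀/V)^(Q_out/(Q_in−Q_out)) = 34.9 × (15.5/35.453)^(1.4704) = 10.339 g.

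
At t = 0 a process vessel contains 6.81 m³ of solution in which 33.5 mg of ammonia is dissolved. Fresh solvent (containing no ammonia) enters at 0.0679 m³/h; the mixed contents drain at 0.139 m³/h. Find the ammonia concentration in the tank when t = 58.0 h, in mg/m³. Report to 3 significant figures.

Total volume: dV/dt = Q_in − Q_out = -0.071100 m³/h, so V(t) = 6.81 − 0.071100 t and V(58.0) = 2.6862 m³.
Solute balance: dm/dt = 0 − Q_out C = −Q_out m/V(t).
dm/m = −Q_out dt/(V₀ − 0.071100 t); integrating gives ln(m/m₀) = −(Q_out/(Q_in−Q_out)) ln(V/V₀).
m = m₀ (V₀/V)^(Q_out/(Q_in−Q_out)) = 33.5 × (6.81/2.6862)^(-1.9550) = 5.4351 mg.
C = m/V = 5.4351/2.6862 = 2.0234 mg/m³.

2.02 mg/m³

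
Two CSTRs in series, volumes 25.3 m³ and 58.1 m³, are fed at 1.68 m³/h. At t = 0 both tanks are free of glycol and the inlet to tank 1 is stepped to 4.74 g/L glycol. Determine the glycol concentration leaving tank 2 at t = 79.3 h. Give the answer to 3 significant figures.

Each tank obeys Vᵢ dCᵢ/dt = Q(Cᵢ₋₁ − Cᵢ), so τᵢ = Vᵢ/Q.
τ₁ = 25.3/1.68 = 15.060 h; τ₂ = 58.1/1.68 = 34.583 h.
Tank 1: C₁ = C_in(1 − e^(−t/τ₁)). Tank 2 (τ₁ ≠ τ₂): C₂ = C_in[1 − (τ₁ e^(−t/τ₁) − τ₂ e^(−t/τ₂))/(τ₁ − τ₂)].
At t = 79.3: e^(−t/τ₁) = 0.0051654, e^(−t/τ₂) = 0.10096.
C₂ = 4.74·[1 − (15.060·0.0051654 − 34.583·0.10096)/(-19.524)] = 4.74·0.82515 = 3.9112 g/L.

3.91 g/L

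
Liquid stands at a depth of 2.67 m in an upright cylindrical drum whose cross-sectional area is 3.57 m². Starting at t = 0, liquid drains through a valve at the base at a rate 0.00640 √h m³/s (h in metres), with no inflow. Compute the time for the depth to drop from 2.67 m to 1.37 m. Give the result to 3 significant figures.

Volume balance on the tank: A dh/dt = −0.00640 √h.
Separate and integrate: 2(√h − √h₀) = −(0.00640/A) t.
t = 2A(√h₀ − √h)/0.00640 = 2·3.57·(√2.67 − √1.37)/0.00640
  = 7.1400 × (1.6340 − 1.1705) / 0.00640 = 517.14 s.

517 s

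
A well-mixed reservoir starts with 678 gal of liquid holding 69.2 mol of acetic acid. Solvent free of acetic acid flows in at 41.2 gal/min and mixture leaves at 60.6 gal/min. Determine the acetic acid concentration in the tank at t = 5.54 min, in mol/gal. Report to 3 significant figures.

Let m(t) be the amount of acetic acid. Volume: V(t) = V₀ + (Q_in − Q_out) t = 678 − 19.400 t; V(5.54) = 570.52 gal.
Solute balance: dm/dt = 0 − Q_out C = −Q_out m/V(t).
Separate: dm/m = −Q_out dt/V(t) ⇒ ln(m/m₀) = −(Q_out/(Q_in−Q_out)) ln(V/V₀).
m = m₀ (V₀/V)^(Q_out/(Q_in−Q_out)) = 69.2 × (678/570.52)^(-3.1237) = 40.361 mol.
C = m/V = 40.361/570.52 = 0.070744 mol/gal.

0.0707 mol/gal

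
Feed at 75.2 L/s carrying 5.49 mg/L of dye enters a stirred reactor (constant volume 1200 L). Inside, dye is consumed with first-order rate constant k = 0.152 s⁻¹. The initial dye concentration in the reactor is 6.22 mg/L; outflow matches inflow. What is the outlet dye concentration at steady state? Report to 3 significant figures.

1.60 mg/L

Species balance: V dC/dt = Q C_in − Q C − k V C.
Steady state (dC/dt = 0): C_ss = Q C_in/(Q + kV) = C_in/(1 + kV/Q).
C_ss = 75.2·5.49/(75.2 + 0.152·1200) = 412.85/257.60 = 1.6027 mg/L.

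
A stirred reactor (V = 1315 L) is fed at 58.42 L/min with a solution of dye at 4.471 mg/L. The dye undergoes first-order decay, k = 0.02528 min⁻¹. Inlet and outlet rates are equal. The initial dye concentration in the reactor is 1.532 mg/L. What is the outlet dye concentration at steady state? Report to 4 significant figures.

Accumulation = in − out − consumed: V dC/dt = Q C_in − Q C − k V C.
At steady state: 0 = Q C_in − (Q + kV) C_ss, so C_ss = Q C_in/(Q + kV).
C_ss = 58.42·4.471/(58.42 + 0.02528·1315) = 261.196/91.6632 = 2.84952 mg/L.

2.850 mg/L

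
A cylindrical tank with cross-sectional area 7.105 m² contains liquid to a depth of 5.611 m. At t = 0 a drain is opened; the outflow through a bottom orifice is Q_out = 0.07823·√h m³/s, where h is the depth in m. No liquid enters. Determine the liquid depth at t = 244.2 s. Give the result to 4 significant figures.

A dh/dt = −Q_out = −0.07823 √h.
Separate and integrate: 2(√h − √h₀) = −(0.07823/A) t.
√h = √5.611 − 0.07823·244.2/(2·7.105) = 2.36875 − 1.34439 = 1.02437.
h = 1.02437² = 1.04933 m.

1.049 m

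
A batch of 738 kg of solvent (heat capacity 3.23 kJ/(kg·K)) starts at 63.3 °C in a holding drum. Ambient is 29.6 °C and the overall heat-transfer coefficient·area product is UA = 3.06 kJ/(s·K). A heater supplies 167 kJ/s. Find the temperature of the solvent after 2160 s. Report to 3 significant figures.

82.9 °C

Unsteady energy balance on the tank contents: M c_p dT/dt = −UA(T − T_amb) + Q̇.
dT/dt = (T_ss − T)/τ with T_ss = T_amb + Q̇/UA = 29.6 + 167/3.06 = 84.175 °C, τ = M c_p/UA = 738·3.23/3.06 = 779.00 s.
Solution: T(t) = T_ss + (T₀ − T_ss) e^(−t/τ).
T(2160) = 84.175 + (-20.875)·0.062488 = 82.871 °C.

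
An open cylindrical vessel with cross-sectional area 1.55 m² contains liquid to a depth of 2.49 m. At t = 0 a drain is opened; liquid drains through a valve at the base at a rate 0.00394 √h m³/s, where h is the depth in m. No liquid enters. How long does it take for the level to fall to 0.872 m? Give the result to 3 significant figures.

Volume balance on the tank: A dh/dt = −0.00394 √h.
Separate and integrate: 2(√h − √h₀) = −(0.00394/A) t.
t = 2A(√h₀ − √h)/0.00394 = 2·1.55·(√2.49 − √0.872)/0.00394
  = 3.1000 × (1.5780 − 0.93381) / 0.00394 = 506.83 s.

507 s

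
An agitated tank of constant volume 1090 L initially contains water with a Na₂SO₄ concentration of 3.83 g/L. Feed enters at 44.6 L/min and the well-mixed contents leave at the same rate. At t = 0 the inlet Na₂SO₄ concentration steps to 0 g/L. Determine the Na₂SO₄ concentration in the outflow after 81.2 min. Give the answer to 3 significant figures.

0.138 g/L

Transient balance on the dissolved component: V dC/dt = Q(C_in − C).
So dC/dt = (C_in − C)/τ with τ = V/Q = 1090/44.6 = 24.439 min.
Solution: C(t) = C_in + (C₀ − C_in) e^(−t/τ).
C(81.2) = 0 + (3.83 − 0)·e^(−81.2/24.439) = 0 + (3.8300)·0.036063 = 0.13812 g/L.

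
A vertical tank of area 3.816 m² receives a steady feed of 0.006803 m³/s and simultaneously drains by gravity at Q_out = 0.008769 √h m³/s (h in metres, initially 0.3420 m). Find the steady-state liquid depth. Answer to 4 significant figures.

0.6019 m

A dh/dt = Q_in − 0.008769 √h. Steady state requires inflow = outflow:
Q_in = 0.008769 √h_ss ⇒ √h_ss = 0.006803/0.008769 = 0.775801.
h_ss = 0.775801² = 0.601867 m. (Since h₀ = 0.3420 m < h_ss, the level will rise toward this value.)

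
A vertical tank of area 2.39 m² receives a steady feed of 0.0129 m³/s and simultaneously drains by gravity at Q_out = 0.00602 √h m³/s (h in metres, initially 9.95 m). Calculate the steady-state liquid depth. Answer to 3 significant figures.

4.59 m

A dh/dt = Q_in − 0.00602 √h. Steady state requires inflow = outflow:
Q_in = 0.00602 √h_ss ⇒ √h_ss = 0.0129/0.00602 = 2.1429.
h_ss = 2.1429² = 4.5918 m. (Since h₀ = 9.95 m > h_ss, the level will fall toward this value.)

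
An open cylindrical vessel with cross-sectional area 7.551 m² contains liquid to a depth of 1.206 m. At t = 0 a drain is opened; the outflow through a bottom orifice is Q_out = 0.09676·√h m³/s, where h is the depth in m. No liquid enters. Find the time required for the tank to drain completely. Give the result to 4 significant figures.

171.4 s

With no inflow, A dh/dt = −0.09676 √h.
This is separable: 2 d(√h)/dt = −0.09676/A, so √h = √h₀ − (0.09676/(2A)) t.
Set h = 0: 2√h₀ = (0.09676/A) t_empty ⇒ t_empty = 2A√h₀/0.09676.
t_empty = 2·7.551·√1.206/0.09676 = 15.1020·1.09818/0.09676 = 171.401 s.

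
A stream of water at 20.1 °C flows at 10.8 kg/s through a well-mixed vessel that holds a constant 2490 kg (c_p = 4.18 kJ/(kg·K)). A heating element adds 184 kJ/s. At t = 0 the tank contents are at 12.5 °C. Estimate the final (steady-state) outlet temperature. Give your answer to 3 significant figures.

First-law balance (no shaft work): M c_p dT/dt = ṁ c_p (T_in − T) + 184.
At steady state dT/dt = 0 ⇒ T_ss = T_in + Q̇/(ṁ c_p) = 20.1 + 184/(10.8·4.18) = 24.176 °C.

24.2 °C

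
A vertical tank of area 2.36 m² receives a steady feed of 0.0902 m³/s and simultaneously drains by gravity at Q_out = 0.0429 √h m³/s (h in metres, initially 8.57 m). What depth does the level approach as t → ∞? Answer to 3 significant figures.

A dh/dt = Q_in − 0.0429 √h. Steady state requires inflow = outflow:
Q_in = 0.0429 √h_ss ⇒ √h_ss = 0.0902/0.0429 = 2.1026.
h_ss = 2.1026² = 4.4208 m. (Since h₀ = 8.57 m > h_ss, the level will fall toward this value.)

4.42 m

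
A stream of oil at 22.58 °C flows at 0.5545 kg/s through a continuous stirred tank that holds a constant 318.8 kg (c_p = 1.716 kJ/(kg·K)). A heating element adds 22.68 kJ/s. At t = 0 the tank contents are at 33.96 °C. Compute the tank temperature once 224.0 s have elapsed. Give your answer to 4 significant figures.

M c_p dT/dt = ṁ c_p (T_in − T) + Q̇.
τ = M/ṁ = 574.932 s; T_ss = T_in + Q̇/(ṁ c_p) = 22.58 + 22.68/(0.5545·1.716) = 46.4155 °C.
Integrating: T(t) = T_ss + (T₀ − T_ss) e^(−t/τ).
T(224.0) = 46.4155 + (-12.4555)·e^(−224.0/574.932) = 46.4155 + (-12.4555)·0.677320 = 37.9791 °C.

37.98 °C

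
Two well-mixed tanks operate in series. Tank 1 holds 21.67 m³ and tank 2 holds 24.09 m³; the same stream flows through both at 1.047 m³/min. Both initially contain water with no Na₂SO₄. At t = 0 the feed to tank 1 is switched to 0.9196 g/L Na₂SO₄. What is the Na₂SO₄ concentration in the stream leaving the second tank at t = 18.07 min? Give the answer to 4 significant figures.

Each tank obeys Vᵢ dCᵢ/dt = Q(Cᵢ₋₁ − Cᵢ), so τᵢ = Vᵢ/Q.
τ₁ = 21.67/1.047 = 20.6972 min; τ₂ = 24.09/1.047 = 23.0086 min.
Tank 1: C₁ = C_in(1 − e^(−t/τ₁)). Tank 2 (τ₁ ≠ τ₂): C₂ = C_in[1 − (τ₁ e^(−t/τ₁) − τ₂ e^(−t/τ₂))/(τ₁ − τ₂)].
At t = 18.07: e^(−t/τ₁) = 0.417670, e^(−t/τ₂) = 0.455956.
C₂ = 0.9196·[1 − (20.6972·0.417670 − 23.0086·0.455956)/(-2.31137)] = 0.9196·0.201209 = 0.185031 g/L.

0.1850 g/L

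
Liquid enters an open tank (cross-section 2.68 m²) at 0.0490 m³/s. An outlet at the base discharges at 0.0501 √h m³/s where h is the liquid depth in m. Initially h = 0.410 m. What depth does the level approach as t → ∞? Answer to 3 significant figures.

0.957 m

A dh/dt = Q_in − 0.0501 √h. Steady state requires inflow = outflow:
Q_in = 0.0501 √h_ss ⇒ √h_ss = 0.0490/0.0501 = 0.97804.
h_ss = 0.97804² = 0.95657 m. (Since h₀ = 0.410 m < h_ss, the level will rise toward this value.)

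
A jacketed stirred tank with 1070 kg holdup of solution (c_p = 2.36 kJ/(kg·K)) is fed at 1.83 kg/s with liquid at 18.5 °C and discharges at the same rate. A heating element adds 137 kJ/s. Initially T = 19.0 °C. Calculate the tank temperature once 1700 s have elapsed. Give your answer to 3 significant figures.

48.5 °C

M c_p dT/dt = ṁ c_p (T_in − T) + Q̇.
τ = M/ṁ = 584.70 s; T_ss = T_in + Q̇/(ṁ c_p) = 18.5 + 137/(1.83·2.36) = 50.222 °C.
T approaches T_ss exponentially: T(t) = T_ss + (T₀ − T_ss) e^(−t/τ).
T(1700) = 50.222 + (-31.222)·e^(−1700/584.70) = 50.222 + (-31.222)·0.054613 = 48.517 °C.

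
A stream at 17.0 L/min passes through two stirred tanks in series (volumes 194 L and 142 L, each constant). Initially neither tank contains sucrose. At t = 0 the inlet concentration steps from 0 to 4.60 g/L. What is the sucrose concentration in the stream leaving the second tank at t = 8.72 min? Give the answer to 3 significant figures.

1.03 g/L

Each tank obeys Vᵢ dCᵢ/dt = Q(Cᵢ₋₁ − Cᵢ), so τᵢ = Vᵢ/Q.
τ₁ = 194/17.0 = 11.412 min; τ₂ = 142/17.0 = 8.3529 min.
Tank 1: C₁ = C_in(1 − e^(−t/τ₁)). Tank 2 (τ₁ ≠ τ₂): C₂ = C_in[1 − (τ₁ e^(−t/τ₁) − τ₂ e^(−t/τ₂))/(τ₁ − τ₂)].
At t = 8.72: e^(−t/τ₁) = 0.46574, e^(−t/τ₂) = 0.35206.
C₂ = 4.60·[1 − (11.412·0.46574 − 8.3529·0.35206)/(3.0588)] = 4.60·0.22383 = 1.0296 g/L.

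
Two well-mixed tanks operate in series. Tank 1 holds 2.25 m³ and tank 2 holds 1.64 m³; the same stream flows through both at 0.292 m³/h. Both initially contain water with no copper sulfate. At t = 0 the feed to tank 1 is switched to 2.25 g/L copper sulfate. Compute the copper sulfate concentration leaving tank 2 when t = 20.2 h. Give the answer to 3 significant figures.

Each tank obeys Vᵢ dCᵢ/dt = Q(Cᵢ₋₁ − Cᵢ), so τᵢ = Vᵢ/Q.
τ₁ = 2.25/0.292 = 7.7055 h; τ₂ = 1.64/0.292 = 5.6164 h.
Tank 1: C₁ = C_in(1 − e^(−t/τ₁)). Tank 2 (τ₁ ≠ τ₂): C₂ = C_in[1 − (τ₁ e^(−t/τ₁) − τ₂ e^(−t/τ₂))/(τ₁ − τ₂)].
At t = 20.2: e^(−t/τ₁) = 0.072693, e^(−t/τ₂) = 0.027417.
C₂ = 2.25·[1 − (7.7055·0.072693 − 5.6164·0.027417)/(2.0890)] = 2.25·0.80558 = 1.8126 g/L.

1.81 g/L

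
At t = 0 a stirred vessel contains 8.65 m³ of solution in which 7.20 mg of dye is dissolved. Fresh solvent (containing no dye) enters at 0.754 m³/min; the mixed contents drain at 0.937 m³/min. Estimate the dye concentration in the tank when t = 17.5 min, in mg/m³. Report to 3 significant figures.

0.124 mg/m³

Total volume: dV/dt = Q_in − Q_out = -0.18300 m³/min, so V(t) = 8.65 − 0.18300 t and V(17.5) = 5.4475 m³.
Species balance (pure solvent in): dm/dt = −Q_out · m/V(t).
dm/m = −Q_out dt/(V₀ − 0.18300 t); integrating gives ln(m/m₀) = −(Q_out/(Q_in−Q_out)) ln(V/V₀).
m = m₀ (V₀/V)^(Q_out/(Q_in−Q_out)) = 7.20 × (8.65/5.4475)^(-5.1202) = 0.67468 mg.
C = m/V = 0.67468/5.4475 = 0.12385 mg/m³.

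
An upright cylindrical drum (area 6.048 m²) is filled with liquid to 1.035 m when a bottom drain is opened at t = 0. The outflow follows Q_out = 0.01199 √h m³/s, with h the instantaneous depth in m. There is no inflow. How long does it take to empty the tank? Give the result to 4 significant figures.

1026 s

A dh/dt = −Q_out = −0.01199 √h.
∫ h^(−1/2) dh = −(0.01199/A) ∫ dt, giving 2√h = 2√h₀ − (0.01199/A) t.
Tank is empty when √h = 0: t_empty = 2A√h₀/0.01199.
t_empty = 2·6.048·√1.035/0.01199 = 12.0960·1.01735/0.01199 = 1026.34 s.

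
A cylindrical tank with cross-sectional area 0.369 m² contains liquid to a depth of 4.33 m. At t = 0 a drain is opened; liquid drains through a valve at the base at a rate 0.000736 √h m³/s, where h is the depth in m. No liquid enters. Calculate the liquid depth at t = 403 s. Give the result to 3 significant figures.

2.82 m

A dh/dt = −Q_out = −0.000736 √h.
Separate and integrate: 2(√h − √h₀) = −(0.000736/A) t.
√h = √4.33 − 0.000736·403/(2·0.369) = 2.0809 − 0.40191 = 1.6790.
h = 1.6790² = 2.8189 m.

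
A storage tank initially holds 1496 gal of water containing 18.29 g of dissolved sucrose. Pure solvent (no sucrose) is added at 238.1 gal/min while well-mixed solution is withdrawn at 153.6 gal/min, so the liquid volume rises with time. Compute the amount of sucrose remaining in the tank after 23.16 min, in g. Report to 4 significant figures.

3.998 g

Total volume: dV/dt = Q_in − Q_out = 84.5000 gal/min, so V(t) = 1496 + 84.5000 t and V(23.16) = 3453.02 gal.
No sucrose enters, so dm/dt = −Q_out · (m/V).
Separate: dm/m = −Q_out dt/V(t) ⇒ ln(m/m₀) = −(Q_out/(Q_in−Q_out)) ln(V/V₀).
m = m₀ (V₀/V)^(Q_out/(Q_in−Q_out)) = 18.29 × (1496/3453.02)^(1.81775) = 3.99838 g.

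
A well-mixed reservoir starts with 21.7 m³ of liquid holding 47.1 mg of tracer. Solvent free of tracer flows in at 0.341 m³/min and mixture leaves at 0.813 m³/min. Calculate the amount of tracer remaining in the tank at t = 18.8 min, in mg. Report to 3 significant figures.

19.0 mg

Let m(t) be the amount of tracer. Volume: V(t) = V₀ + (Q_in − Q_out) t = 21.7 − 0.47200 t; V(18.8) = 12.826 m³.
No tracer enters, so dm/dt = −Q_out · (m/V).
dm/m = −Q_out dt/(V₀ − 0.47200 t); integrating gives ln(m/m₀) = −(Q_out/(Q_in−Q_out)) ln(V/V₀).
m = m₀ (V₀/V)^(Q_out/(Q_in−Q_out)) = 47.1 × (21.7/12.826)^(-1.7225) = 19.041 mg.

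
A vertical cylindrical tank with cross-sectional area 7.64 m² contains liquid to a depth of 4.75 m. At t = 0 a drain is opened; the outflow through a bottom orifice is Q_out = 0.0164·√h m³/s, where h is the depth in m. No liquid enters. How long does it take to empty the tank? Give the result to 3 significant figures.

A dh/dt = −Q_out = −0.0164 √h.
This is separable: 2 d(√h)/dt = −0.0164/A, so √h = √h₀ − (0.0164/(2A)) t.
Tank is empty when √h = 0: t_empty = 2A√h₀/0.0164.
t_empty = 2·7.64·√4.75/0.0164 = 15.280·2.1794/0.0164 = 2030.6 s.

2030 s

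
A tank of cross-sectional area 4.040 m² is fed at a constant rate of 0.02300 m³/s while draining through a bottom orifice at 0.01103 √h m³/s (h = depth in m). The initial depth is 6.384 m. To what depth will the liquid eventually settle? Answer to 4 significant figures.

4.348 m

Level balance: A dh/dt = 0.02300 − 0.01103 √h. Setting dh/dt = 0:
Q_in = 0.01103 √h_ss ⇒ √h_ss = 0.02300/0.01103 = 2.08522.
h_ss = 2.08522² = 4.34815 m. (Since h₀ = 6.384 m > h_ss, the level will fall toward this value.)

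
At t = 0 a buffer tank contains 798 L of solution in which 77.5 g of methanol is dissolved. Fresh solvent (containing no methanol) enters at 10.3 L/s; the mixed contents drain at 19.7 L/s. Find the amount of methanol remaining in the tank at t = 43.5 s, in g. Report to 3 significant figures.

17.2 g

Let m(t) be the amount of methanol. Volume: V(t) = V₀ + (Q_in − Q_out) t = 798 − 9.4000 t; V(43.5) = 389.10 L.
Species balance (pure solvent in): dm/dt = −Q_out · m/V(t).
dm/m = −Q_out dt/(V₀ − 9.4000 t); integrating gives ln(m/m₀) = −(Q_out/(Q_in−Q_out)) ln(V/V₀).
m = m₀ (V₀/V)^(Q_out/(Q_in−Q_out)) = 77.5 × (798/389.10)^(-2.0957) = 17.201 g.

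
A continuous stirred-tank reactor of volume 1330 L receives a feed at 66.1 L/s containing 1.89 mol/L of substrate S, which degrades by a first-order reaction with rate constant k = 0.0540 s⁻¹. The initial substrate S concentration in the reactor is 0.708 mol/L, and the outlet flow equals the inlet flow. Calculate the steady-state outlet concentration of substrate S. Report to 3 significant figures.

Species balance: V dC/dt = Q C_in − Q C − k V C.
At steady state: 0 = Q C_in − (Q + kV) C_ss, so C_ss = Q C_in/(Q + kV).
C_ss = 66.1·1.89/(66.1 + 0.0540·1330) = 124.93/137.92 = 0.90581 mol/L.

0.906 mol/L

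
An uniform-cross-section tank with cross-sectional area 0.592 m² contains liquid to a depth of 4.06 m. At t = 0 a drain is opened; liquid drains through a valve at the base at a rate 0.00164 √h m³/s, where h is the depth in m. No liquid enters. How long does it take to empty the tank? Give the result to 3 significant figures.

1450 s

With no inflow, A dh/dt = −0.00164 √h.
Separate and integrate: 2(√h − √h₀) = −(0.00164/A) t.
Tank is empty when √h = 0: t_empty = 2A√h₀/0.00164.
t_empty = 2·0.592·√4.06/0.00164 = 1.1840·2.0149/0.00164 = 1454.7 s.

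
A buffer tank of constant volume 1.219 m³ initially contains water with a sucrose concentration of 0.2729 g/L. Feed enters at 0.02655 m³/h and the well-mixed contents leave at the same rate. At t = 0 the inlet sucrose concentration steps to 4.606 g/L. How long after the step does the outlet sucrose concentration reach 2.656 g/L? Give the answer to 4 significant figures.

36.66 h

Species balance: V dC/dt = Q(C_in − C) ⇒ τ = V/Q = 45.9134 h.
C(t) = C_in + (C₀ − C_in) e^(−t/τ). Set C = 2.656 and solve for t:
e^(−t/τ) = (C − C_in)/(C₀ − C_in) = (2.656 − 4.606)/(0.2729 − 4.606) = 0.450024
t = −τ ln(…) = 45.9134 × 0.798454 = 36.6597 h.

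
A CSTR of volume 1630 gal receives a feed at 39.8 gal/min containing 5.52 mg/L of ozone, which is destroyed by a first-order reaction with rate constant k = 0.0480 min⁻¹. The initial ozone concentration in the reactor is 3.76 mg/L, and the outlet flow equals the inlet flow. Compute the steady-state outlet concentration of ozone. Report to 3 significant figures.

1.86 mg/L

V dC/dt = Q(C_in − C) − k V C.
Steady state (dC/dt = 0): C_ss = Q C_in/(Q + kV) = C_in/(1 + kV/Q).
C_ss = 39.8·5.52/(39.8 + 0.0480·1630) = 219.70/118.04 = 1.8612 mg/L.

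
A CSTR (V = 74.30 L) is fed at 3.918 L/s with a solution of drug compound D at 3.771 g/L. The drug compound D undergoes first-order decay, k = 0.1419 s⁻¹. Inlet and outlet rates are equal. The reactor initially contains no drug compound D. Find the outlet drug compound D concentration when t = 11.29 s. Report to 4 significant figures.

0.9082 g/L

V dC/dt = Q(C_in − C) − k V C.
This is linear with rate a = Q/V + k = 0.194632 s⁻¹.
C_ss = Q C_in/(Q + kV) = 1.02169 g/L; C(t) = C_ss + (C₀ − C_ss) e^(−a t).
C(11.29) = 1.02169 + (-1.02169)·e^(−0.194632·11.29) = 1.02169 + (-1.02169)·0.111092 = 0.908185 g/L.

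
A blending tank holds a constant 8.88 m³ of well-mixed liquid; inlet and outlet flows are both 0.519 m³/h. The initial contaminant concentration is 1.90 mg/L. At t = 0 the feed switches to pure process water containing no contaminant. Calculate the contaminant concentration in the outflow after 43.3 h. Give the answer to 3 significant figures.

Unsteady species balance (constant V, well mixed): V dC/dt = Q(C_in − C).
Time constant τ = V/Q = 8.88/0.519 = 17.110 h.
This is linear first-order; C(t) = C_in + (C₀ − C_in) e^(−t/τ).
C(43.3) = 0 + (1.90 − 0)·e^(−43.3/17.110) = 0 + (1.9000)·0.079603 = 0.15124 mg/L.

0.151 mg/L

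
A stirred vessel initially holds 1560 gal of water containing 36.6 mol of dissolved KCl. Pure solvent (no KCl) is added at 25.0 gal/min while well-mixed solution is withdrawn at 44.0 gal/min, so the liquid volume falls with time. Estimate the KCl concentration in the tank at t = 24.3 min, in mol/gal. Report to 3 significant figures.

0.0148 mol/gal

Total volume: dV/dt = Q_in − Q_out = -19.000 gal/min, so V(t) = 1560 − 19.000 t and V(24.3) = 1098.3 gal.
Species balance (pure solvent in): dm/dt = −Q_out · m/V(t).
Separate: dm/m = −Q_out dt/V(t) ⇒ ln(m/m₀) = −(Q_out/(Q_in−Q_out)) ln(V/V₀).
m = m₀ (V₀/V)^(Q_out/(Q_in−Q_out)) = 36.6 × (1560/1098.3)^(-2.3158) = 16.239 mol.
C = m/V = 16.239/1098.3 = 0.014785 mol/gal.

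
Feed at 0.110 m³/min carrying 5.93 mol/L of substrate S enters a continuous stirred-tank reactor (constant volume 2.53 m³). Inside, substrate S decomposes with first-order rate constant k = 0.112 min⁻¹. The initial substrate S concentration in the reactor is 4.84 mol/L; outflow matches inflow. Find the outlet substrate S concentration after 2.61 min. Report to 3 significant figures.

Accumulation = in − out − consumed: V dC/dt = Q C_in − Q C − k V C.
dC/dt = (Q/V) C_in − (Q/V + k) C; effective rate a = Q/V + k = 0.043478 + 0.112 = 0.15548 min⁻¹.
C_ss = Q C_in/(Q + kV) = 1.6583 mol/L; C(t) = C_ss + (C₀ − C_ss) e^(−a t).
C(2.61) = 1.6583 + (3.1817)·e^(−0.15548·2.61) = 1.6583 + (3.1817)·0.66644 = 3.7787 mol/L.

3.78 mol/L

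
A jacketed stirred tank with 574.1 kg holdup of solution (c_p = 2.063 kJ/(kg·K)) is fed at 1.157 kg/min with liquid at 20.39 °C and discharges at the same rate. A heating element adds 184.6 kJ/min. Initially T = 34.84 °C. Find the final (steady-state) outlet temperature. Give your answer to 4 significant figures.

M c_p dT/dt = ṁ c_p (T_in − T) + Q̇.
At steady state dT/dt = 0 ⇒ T_ss = T_in + Q̇/(ṁ c_p) = 20.39 + 184.6/(1.157·2.063) = 97.7291 °C.

97.73 °C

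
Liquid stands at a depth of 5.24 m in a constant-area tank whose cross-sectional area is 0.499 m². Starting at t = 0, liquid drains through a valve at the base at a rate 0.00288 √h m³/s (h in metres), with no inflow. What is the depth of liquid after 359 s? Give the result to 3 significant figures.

Unsteady balance on liquid volume: A dh/dt = −0.00288 √h.
Separate and integrate: 2(√h − √h₀) = −(0.00288/A) t.
√h = √5.24 − 0.00288·359/(2·0.499) = 2.2891 − 1.0360 = 1.2531.
h = 1.2531² = 1.5703 m.

1.57 m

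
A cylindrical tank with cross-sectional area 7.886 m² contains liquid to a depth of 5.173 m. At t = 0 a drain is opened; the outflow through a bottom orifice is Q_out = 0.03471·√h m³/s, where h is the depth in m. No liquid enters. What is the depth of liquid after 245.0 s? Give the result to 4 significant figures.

3.011 m

With no inflow, A dh/dt = −0.03471 √h.
This is separable: 2 d(√h)/dt = −0.03471/A, so √h = √h₀ − (0.03471/(2A)) t.
√h = √5.173 − 0.03471·245.0/(2·7.886) = 2.27442 − 0.539180 = 1.73524.
h = 1.73524² = 3.01107 m.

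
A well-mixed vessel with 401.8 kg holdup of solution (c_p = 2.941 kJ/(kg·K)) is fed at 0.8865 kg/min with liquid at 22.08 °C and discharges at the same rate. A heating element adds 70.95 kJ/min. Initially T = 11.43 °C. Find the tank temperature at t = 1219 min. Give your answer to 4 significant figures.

M c_p dT/dt = ṁ c_p (T_in − T) + Q̇.
Rearrange: dT/dt = (T_ss − T)/τ with τ = M/ṁ = 453.243 min and T_ss = T_in + Q̇/(ṁ c_p) = 49.2931 °C.
This is linear first-order; T(t) = T_ss + (T₀ − T_ss) e^(−t/τ).
T(1219) = 49.2931 + (-37.8631)·e^(−1219/453.243) = 49.2931 + (-37.8631)·0.0679145 = 46.7217 °C.

46.72 °C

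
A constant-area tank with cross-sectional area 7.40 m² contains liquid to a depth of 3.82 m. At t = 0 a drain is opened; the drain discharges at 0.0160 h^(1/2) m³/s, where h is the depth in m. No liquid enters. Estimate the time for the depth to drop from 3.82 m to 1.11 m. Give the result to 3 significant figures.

With no inflow, A dh/dt = −0.0160 √h.
This is separable: 2 d(√h)/dt = −0.0160/A, so √h = √h₀ − (0.0160/(2A)) t.
t = 2A(√h₀ − √h)/0.0160 = 2·7.40·(√3.82 − √1.11)/0.0160
  = 14.800 × (1.9545 − 1.0536) / 0.0160 = 833.35 s.

833 s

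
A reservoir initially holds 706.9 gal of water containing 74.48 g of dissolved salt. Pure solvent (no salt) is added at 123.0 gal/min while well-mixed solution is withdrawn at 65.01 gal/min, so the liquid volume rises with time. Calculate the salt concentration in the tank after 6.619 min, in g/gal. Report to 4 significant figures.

Let m(t) be the amount of salt. Volume: V(t) = V₀ + (Q_in − Q_out) t = 706.9 + 57.9900 t; V(6.619) = 1090.74 gal.
No salt enters, so dm/dt = −Q_out · (m/V).
dm/m = −Q_out dt/(V₀ + 57.9900 t); integrating gives ln(m/m₀) = −(Q_out/(Q_in−Q_out)) ln(V/V₀).
m = m₀ (V₀/V)^(Q_out/(Q_in−Q_out)) = 74.48 × (706.9/1090.74)^(1.12106) = 45.8011 g.
C = m/V = 45.8011/1090.74 = 0.0419910 g/gal.

0.04199 g/gal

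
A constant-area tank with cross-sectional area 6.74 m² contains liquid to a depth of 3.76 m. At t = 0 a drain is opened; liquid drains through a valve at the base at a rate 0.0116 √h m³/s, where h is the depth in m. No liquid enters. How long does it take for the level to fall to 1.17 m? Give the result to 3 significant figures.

996 s

Volume balance on the tank: A dh/dt = −0.0116 √h.
This is separable: 2 d(√h)/dt = −0.0116/A, so √h = √h₀ − (0.0116/(2A)) t.
t = 2A(√h₀ − √h)/0.0116 = 2·6.74·(√3.76 − √1.17)/0.0116
  = 13.480 × (1.9391 − 1.0817) / 0.0116 = 996.37 s.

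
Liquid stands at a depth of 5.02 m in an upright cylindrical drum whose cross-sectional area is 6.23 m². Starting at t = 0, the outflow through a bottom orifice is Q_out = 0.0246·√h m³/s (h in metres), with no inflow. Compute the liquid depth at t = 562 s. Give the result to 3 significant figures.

A dh/dt = −Q_out = −0.0246 √h.
∫ h^(−1/2) dh = −(0.0246/A) ∫ dt, giving 2√h = 2√h₀ − (0.0246/A) t.
√h = √5.02 − 0.0246·562/(2·6.23) = 2.2405 − 1.1096 = 1.1310.
h = 1.1310² = 1.2791 m.

1.28 m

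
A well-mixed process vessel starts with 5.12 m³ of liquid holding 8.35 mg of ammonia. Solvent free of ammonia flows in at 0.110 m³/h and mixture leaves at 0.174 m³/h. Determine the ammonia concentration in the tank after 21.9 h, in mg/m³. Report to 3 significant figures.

0.941 mg/m³

Let m(t) be the amount of ammonia. Volume: V(t) = V₀ + (Q_in − Q_out) t = 5.12 − 0.064000 t; V(21.9) = 3.7184 m³.
Solute balance: dm/dt = 0 − Q_out C = −Q_out m/V(t).
Separate: dm/m = −Q_out dt/V(t) ⇒ ln(m/m₀) = −(Q_out/(Q_in−Q_out)) ln(V/V₀).
m = m₀ (V₀/V)^(Q_out/(Q_in−Q_out)) = 8.35 × (5.12/3.7184)^(-2.7188) = 3.4996 mg.
C = m/V = 3.4996/3.7184 = 0.94115 mg/m³.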